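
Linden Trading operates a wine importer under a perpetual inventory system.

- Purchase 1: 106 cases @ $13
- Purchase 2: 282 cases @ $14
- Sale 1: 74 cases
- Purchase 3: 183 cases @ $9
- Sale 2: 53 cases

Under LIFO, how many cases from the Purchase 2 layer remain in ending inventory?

208

Sale 1 (74) [LIFO — newest first]: 74 @ $14 = $1,036
Sale 2 (53) [LIFO — newest first]: 53 @ $9 = $477
Total COGS = $1,036 + $477 = $1,513
Ending inventory: 106 @ $13 + 208 @ $14 + 130 @ $9 = $5,460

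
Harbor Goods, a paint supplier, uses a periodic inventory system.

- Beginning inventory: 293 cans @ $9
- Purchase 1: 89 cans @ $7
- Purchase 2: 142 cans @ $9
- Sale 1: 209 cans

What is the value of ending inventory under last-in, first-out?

Sale 1 (209) [LIFO — newest first]: 142 @ $9 + 67 @ $7 = $1,747
Ending inventory: 293 @ $9 + 22 @ $7 = $2,791

Ending inventory = $2,791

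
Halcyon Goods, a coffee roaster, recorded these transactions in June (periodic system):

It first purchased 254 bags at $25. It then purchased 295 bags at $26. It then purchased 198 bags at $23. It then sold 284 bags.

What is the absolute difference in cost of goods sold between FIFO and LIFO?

$340

FIFO COGS: 254 @ $25 + 30 @ $26 = $7,130
LIFO COGS: 198 @ $23 + 86 @ $26 = $6,790
Difference = |$7,130 − $6,790| = $340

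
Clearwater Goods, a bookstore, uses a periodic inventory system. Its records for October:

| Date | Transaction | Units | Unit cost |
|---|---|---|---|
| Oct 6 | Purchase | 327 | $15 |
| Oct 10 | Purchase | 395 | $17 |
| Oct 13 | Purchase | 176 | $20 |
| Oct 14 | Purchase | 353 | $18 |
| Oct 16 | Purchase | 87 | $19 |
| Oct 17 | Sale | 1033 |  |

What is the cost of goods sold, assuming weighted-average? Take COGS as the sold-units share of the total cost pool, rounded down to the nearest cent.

COGS = $17,870.59

Oct 17, sell 1033: 1033/1338 × $23,147.00 → $17,870.59
Ending inventory (cost pool remaining) = $5,276.41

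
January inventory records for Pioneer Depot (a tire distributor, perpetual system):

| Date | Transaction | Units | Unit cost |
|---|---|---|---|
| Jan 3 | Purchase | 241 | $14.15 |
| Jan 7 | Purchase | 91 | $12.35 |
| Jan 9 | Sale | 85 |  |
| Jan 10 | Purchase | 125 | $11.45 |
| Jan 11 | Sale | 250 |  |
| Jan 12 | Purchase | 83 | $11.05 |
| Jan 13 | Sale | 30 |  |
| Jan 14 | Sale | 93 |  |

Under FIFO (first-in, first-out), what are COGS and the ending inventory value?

COGS = $5,976.30; ending inventory = $906.10

Jan 9, 85 sold [FIFO — oldest first]: 85 @ $14.15 = $1,202.75
Jan 11, 250 sold [FIFO — oldest first]: 156 @ $14.15 + 91 @ $12.35 + 3 @ $11.45 = $3,365.60
Jan 13, 30 sold [FIFO — oldest first]: 30 @ $11.45 = $343.50
Jan 14, 93 sold [FIFO — oldest first]: 92 @ $11.45 + 1 @ $11.05 = $1,064.45
Total COGS = $1,202.75 + $3,365.60 + $343.50 + $1,064.45 = $5,976.30
Ending inventory: 82 @ $11.05 = $906.10
Check: goods available $6,882.40 = COGS $5,976.30 + ending $906.10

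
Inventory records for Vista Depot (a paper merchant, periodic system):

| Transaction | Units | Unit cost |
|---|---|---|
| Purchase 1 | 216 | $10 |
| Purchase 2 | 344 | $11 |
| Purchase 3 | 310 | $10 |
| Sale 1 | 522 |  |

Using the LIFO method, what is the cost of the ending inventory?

Sale 1 (522) [LIFO — newest first]: 310 @ $10 + 212 @ $11 = $5,432
Ending inventory: 216 @ $10 + 132 @ $11 = $3,612
Check: goods available $9,044 = COGS $5,432 + ending $3,612

Ending inventory = $3,612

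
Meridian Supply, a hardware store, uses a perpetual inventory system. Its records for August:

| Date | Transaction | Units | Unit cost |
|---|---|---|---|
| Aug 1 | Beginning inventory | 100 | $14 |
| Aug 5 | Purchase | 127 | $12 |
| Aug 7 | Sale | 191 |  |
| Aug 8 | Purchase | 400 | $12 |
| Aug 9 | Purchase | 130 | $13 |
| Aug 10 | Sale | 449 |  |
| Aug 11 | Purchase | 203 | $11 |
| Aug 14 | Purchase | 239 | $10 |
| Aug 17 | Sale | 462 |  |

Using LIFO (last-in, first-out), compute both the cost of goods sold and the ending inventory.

COGS = $12,801; ending inventory = $1,236

Aug 7, 191 sold [LIFO — newest first]: 127 @ $12 + 64 @ $14 = $2,420
Aug 10, 449 sold [LIFO — newest first]: 130 @ $13 + 319 @ $12 = $5,518
Aug 17, 462 sold [LIFO — newest first]: 239 @ $10 + 203 @ $11 + 20 @ $12 = $4,863
Total COGS = $2,420 + $5,518 + $4,863 = $12,801
Ending inventory: 36 @ $14 + 61 @ $12 = $1,236
Check: goods available $14,037 = COGS $12,801 + ending $1,236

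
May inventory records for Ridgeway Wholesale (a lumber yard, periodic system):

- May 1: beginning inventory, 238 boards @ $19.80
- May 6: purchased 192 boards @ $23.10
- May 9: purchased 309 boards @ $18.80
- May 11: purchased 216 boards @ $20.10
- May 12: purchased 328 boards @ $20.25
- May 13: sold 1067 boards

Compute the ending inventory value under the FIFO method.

Ending inventory = $4,374.00

May 13, 1067 sold [FIFO — oldest first]: 238 @ $19.80 + 192 @ $23.10 + 309 @ $18.80 + 216 @ $20.10 + 112 @ $20.25 = $21,566.40
Ending inventory: 216 @ $20.25 = $4,374.00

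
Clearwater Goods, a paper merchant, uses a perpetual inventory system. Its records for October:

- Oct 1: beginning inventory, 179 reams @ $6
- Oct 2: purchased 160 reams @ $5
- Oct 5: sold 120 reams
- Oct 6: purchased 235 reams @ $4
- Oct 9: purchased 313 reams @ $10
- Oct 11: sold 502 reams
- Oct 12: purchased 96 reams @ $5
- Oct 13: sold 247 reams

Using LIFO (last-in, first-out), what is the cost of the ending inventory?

Ending inventory = $684

Oct 5, 120 sold [LIFO — newest first]: 120 @ $5 = $600
Oct 11, 502 sold [LIFO — newest first]: 313 @ $10 + 189 @ $4 = $3,886
Oct 13, 247 sold [LIFO — newest first]: 96 @ $5 + 46 @ $4 + 40 @ $5 + 65 @ $6 = $1,254
Total COGS = $600 + $3,886 + $1,254 = $5,740
Ending inventory: 114 @ $6 = $684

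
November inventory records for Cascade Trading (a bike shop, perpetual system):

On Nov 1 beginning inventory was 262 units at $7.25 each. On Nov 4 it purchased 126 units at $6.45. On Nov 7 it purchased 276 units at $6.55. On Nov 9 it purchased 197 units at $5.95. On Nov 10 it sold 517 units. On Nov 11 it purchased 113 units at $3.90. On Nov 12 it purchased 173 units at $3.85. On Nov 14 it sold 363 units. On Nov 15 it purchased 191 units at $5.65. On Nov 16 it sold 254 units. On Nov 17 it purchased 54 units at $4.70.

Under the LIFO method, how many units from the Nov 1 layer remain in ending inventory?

204

Nov 10, 517 sold [LIFO — newest first]: 197 @ $5.95 + 276 @ $6.55 + 44 @ $6.45 = $3,263.75
Nov 14, 363 sold [LIFO — newest first]: 173 @ $3.85 + 113 @ $3.90 + 77 @ $6.45 = $1,603.40
Nov 16, 254 sold [LIFO — newest first]: 191 @ $5.65 + 5 @ $6.45 + 58 @ $7.25 = $1,531.90
Total COGS = $3,263.75 + $1,603.40 + $1,531.90 = $6,399.05
Ending inventory: 204 @ $7.25 + 54 @ $4.70 = $1,732.80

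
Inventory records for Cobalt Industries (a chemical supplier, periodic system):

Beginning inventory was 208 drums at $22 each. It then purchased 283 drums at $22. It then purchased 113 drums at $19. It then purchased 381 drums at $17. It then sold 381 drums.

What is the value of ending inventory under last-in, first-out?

Ending inventory = $12,949

Sale 1 (381) [LIFO — newest first]: 381 @ $17 = $6,477
Ending inventory: 208 @ $22 + 283 @ $22 + 113 @ $19 = $12,949
Check: goods available $19,426 = COGS $6,477 + ending $12,949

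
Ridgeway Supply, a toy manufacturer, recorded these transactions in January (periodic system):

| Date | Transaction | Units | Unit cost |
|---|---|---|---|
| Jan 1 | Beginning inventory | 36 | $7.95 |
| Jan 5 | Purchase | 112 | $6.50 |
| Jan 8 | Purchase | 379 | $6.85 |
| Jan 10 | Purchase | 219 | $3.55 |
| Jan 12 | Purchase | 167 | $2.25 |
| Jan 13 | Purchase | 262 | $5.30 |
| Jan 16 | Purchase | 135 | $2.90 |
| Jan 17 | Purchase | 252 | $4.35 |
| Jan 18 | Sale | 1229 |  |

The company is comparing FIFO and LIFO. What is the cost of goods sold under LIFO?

COGS = $5,358.40

FIFO COGS: 36 @ $7.95 + 112 @ $6.50 + 379 @ $6.85 + 219 @ $3.55 + 167 @ $2.25 + 262 @ $5.30 + 54 @ $2.90 = $6,308.75
LIFO COGS: 252 @ $4.35 + 135 @ $2.90 + 262 @ $5.30 + 167 @ $2.25 + 219 @ $3.55 + 194 @ $6.85 = $5,358.40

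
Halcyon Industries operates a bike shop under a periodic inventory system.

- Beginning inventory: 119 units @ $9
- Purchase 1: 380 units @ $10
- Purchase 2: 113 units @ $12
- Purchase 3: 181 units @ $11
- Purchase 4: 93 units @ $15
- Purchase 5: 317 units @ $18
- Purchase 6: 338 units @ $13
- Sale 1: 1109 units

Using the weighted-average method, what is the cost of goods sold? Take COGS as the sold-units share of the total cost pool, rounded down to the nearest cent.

COGS = $14,186.70

Sale 1, sell 1109: 1109/1541 × $19,713.00 → $14,186.70
Ending inventory (cost pool remaining) = $5,526.30
Check: goods available $19,713.00 = COGS $14,186.70 + ending $5,526.30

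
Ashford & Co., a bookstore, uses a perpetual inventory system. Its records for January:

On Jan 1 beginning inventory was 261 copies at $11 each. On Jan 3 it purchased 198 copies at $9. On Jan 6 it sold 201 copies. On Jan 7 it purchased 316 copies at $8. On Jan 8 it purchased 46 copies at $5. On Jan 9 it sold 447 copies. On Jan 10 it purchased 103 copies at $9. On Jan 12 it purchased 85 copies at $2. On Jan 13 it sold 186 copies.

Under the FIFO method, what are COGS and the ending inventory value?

Jan 6, 201 sold [FIFO — oldest first]: 201 @ $11 = $2,211
Jan 9, 447 sold [FIFO — oldest first]: 60 @ $11 + 198 @ $9 + 189 @ $8 = $3,954
Jan 13, 186 sold [FIFO — oldest first]: 127 @ $8 + 46 @ $5 + 13 @ $9 = $1,363
Total COGS = $2,211 + $3,954 + $1,363 = $7,528
Ending inventory: 90 @ $9 + 85 @ $2 = $980

COGS = $7,528; ending inventory = $980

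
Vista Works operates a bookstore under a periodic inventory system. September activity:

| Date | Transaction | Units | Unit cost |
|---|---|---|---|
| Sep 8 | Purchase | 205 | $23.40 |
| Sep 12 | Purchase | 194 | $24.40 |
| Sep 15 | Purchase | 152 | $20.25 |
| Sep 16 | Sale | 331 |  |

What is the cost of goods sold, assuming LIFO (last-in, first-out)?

COGS = $7,445.60

Sep 16, 331 sold [LIFO — newest first]: 152 @ $20.25 + 179 @ $24.40 = $7,445.60
Ending inventory: 205 @ $23.40 + 15 @ $24.40 = $5,163.00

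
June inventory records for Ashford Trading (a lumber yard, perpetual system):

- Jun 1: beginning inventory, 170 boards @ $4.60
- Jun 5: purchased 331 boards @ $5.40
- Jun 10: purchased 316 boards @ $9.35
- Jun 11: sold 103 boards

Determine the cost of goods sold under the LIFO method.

COGS = $963.05

Jun 11, 103 sold [LIFO — newest first]: 103 @ $9.35 = $963.05
Ending inventory: 170 @ $4.60 + 331 @ $5.40 + 213 @ $9.35 = $4,560.95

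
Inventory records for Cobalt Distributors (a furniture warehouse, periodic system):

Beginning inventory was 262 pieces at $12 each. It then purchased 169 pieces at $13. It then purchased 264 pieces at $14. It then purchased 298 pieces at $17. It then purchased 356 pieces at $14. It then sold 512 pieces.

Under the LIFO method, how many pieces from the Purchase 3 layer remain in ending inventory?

Sale 1 (512) [LIFO — newest first]: 356 @ $14 + 156 @ $17 = $7,636
Ending inventory: 262 @ $12 + 169 @ $13 + 264 @ $14 + 142 @ $17 = $11,451

142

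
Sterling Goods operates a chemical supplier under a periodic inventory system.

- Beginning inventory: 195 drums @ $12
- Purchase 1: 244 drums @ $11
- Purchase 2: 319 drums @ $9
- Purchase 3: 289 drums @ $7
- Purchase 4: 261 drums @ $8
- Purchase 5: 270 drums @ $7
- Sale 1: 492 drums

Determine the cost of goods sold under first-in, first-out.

COGS = $5,501

Sale 1 (492) [FIFO — oldest first]: 195 @ $12 + 244 @ $11 + 53 @ $9 = $5,501
Ending inventory: 266 @ $9 + 289 @ $7 + 261 @ $8 + 270 @ $7 = $8,395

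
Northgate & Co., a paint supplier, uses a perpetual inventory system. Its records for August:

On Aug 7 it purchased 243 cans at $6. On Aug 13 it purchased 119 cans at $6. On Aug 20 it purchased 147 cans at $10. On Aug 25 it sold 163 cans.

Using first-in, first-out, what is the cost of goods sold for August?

COGS = $978

Aug 25, 163 sold [FIFO — oldest first]: 163 @ $6 = $978
Ending inventory: 80 @ $6 + 119 @ $6 + 147 @ $10 = $2,664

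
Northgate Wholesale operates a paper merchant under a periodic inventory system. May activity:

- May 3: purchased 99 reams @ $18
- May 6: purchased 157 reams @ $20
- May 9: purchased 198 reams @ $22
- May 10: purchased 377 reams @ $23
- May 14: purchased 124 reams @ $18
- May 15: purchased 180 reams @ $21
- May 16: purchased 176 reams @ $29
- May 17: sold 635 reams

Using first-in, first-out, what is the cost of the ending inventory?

Ending inventory = $15,624

May 17, 635 sold [FIFO — oldest first]: 99 @ $18 + 157 @ $20 + 198 @ $22 + 181 @ $23 = $13,441
Ending inventory: 196 @ $23 + 124 @ $18 + 180 @ $21 + 176 @ $29 = $15,624
Check: goods available $29,065 = COGS $13,441 + ending $15,624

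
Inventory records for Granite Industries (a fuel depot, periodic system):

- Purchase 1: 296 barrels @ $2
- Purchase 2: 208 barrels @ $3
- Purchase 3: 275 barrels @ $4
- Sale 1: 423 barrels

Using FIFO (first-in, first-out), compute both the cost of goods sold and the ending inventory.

Sale 1 (423) [FIFO — oldest first]: 296 @ $2 + 127 @ $3 = $973
Ending inventory: 81 @ $3 + 275 @ $4 = $1,343

COGS = $973; ending inventory = $1,343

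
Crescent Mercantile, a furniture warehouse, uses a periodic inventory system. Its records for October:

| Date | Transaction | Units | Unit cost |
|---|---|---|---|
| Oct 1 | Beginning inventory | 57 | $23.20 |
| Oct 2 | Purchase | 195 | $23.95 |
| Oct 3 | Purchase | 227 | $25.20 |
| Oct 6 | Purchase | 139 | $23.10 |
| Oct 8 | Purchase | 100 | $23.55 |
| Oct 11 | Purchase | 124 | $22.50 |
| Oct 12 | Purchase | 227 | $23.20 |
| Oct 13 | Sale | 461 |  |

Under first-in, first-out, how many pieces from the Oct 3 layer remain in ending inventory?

18

Oct 13, 461 sold [FIFO — oldest first]: 57 @ $23.20 + 195 @ $23.95 + 209 @ $25.20 = $11,259.45
Ending inventory: 18 @ $25.20 + 139 @ $23.10 + 100 @ $23.55 + 124 @ $22.50 + 227 @ $23.20 = $14,075.90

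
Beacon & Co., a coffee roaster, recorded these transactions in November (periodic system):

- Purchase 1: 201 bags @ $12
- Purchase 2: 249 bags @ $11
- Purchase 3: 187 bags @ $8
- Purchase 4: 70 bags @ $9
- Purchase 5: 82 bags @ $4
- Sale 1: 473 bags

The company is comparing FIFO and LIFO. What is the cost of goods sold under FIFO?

COGS = $5,335

FIFO COGS: 201 @ $12 + 249 @ $11 + 23 @ $8 = $5,335
LIFO COGS: 82 @ $4 + 70 @ $9 + 187 @ $8 + 134 @ $11 = $3,928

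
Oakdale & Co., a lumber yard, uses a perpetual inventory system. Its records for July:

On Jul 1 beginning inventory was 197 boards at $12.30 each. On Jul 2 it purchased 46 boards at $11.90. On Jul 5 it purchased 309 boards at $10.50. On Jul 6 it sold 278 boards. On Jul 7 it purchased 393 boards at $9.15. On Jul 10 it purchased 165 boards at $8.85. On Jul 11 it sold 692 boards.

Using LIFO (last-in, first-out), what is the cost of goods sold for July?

Jul 6, 278 sold [LIFO — newest first]: 278 @ $10.50 = $2,919.00
Jul 11, 692 sold [LIFO — newest first]: 165 @ $8.85 + 393 @ $9.15 + 31 @ $10.50 + 46 @ $11.90 + 57 @ $12.30 = $6,630.20
Total COGS = $2,919.00 + $6,630.20 = $9,549.20
Ending inventory: 140 @ $12.30 = $1,722.00
Check: goods available $11,271.20 = COGS $9,549.20 + ending $1,722.00

COGS = $9,549.20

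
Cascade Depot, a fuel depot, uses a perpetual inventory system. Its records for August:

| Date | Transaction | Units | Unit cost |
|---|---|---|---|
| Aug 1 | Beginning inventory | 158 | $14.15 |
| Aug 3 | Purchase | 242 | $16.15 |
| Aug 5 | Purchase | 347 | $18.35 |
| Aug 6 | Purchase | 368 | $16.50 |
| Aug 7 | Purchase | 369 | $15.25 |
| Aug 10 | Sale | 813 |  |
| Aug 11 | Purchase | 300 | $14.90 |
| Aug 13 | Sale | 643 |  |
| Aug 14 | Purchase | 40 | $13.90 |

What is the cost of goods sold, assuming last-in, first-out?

Aug 10, 813 sold [LIFO — newest first]: 369 @ $15.25 + 368 @ $16.50 + 76 @ $18.35 = $13,093.85
Aug 13, 643 sold [LIFO — newest first]: 300 @ $14.90 + 271 @ $18.35 + 72 @ $16.15 = $10,605.65
Total COGS = $13,093.85 + $10,605.65 = $23,699.50
Ending inventory: 158 @ $14.15 + 170 @ $16.15 + 40 @ $13.90 = $5,537.20

COGS = $23,699.50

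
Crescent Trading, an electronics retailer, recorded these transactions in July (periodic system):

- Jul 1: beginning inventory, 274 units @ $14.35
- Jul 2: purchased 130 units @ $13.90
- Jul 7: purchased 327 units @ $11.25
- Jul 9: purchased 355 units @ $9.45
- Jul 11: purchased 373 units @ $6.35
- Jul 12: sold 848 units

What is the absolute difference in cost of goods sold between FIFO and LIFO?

$3,450.00

FIFO COGS: 274 @ $14.35 + 130 @ $13.90 + 327 @ $11.25 + 117 @ $9.45 = $10,523.30
LIFO COGS: 373 @ $6.35 + 355 @ $9.45 + 120 @ $11.25 = $7,073.30
Difference = |$10,523.30 − $7,073.30| = $3,450.00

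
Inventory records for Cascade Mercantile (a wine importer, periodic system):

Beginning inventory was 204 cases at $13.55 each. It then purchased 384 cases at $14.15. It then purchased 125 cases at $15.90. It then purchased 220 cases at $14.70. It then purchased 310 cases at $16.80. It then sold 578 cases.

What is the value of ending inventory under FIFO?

Ending inventory = $10,571.00

Sale 1 (578) [FIFO — oldest first]: 204 @ $13.55 + 374 @ $14.15 = $8,056.30
Ending inventory: 10 @ $14.15 + 125 @ $15.90 + 220 @ $14.70 + 310 @ $16.80 = $10,571.00
Check: goods available $18,627.30 = COGS $8,056.30 + ending $10,571.00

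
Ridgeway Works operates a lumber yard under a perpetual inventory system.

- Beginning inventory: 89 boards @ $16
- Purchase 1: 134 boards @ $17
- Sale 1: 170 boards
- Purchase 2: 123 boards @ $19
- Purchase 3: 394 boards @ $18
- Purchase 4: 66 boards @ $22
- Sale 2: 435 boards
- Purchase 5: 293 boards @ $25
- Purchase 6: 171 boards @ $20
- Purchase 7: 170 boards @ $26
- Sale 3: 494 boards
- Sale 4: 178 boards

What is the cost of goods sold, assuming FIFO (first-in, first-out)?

Sale 1 (170) [FIFO — oldest first]: 89 @ $16 + 81 @ $17 = $2,801
Sale 2 (435) [FIFO — oldest first]: 53 @ $17 + 123 @ $19 + 259 @ $18 = $7,900
Sale 3 (494) [FIFO — oldest first]: 135 @ $18 + 66 @ $22 + 293 @ $25 = $11,207
Sale 4 (178) [FIFO — oldest first]: 171 @ $20 + 7 @ $26 = $3,602
Total COGS = $2,801 + $7,900 + $11,207 + $3,602 = $25,510
Ending inventory: 163 @ $26 = $4,238
Check: goods available $29,748 = COGS $25,510 + ending $4,238

COGS = $25,510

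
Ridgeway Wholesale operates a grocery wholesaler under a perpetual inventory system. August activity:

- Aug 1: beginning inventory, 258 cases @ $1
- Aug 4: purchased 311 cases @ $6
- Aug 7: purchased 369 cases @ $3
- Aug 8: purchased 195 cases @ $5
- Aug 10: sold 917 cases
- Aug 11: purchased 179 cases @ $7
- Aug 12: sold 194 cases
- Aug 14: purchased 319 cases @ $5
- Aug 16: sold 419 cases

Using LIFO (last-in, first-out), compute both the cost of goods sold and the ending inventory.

COGS = $6,953; ending inventory = $101

Aug 10, 917 sold [LIFO — newest first]: 195 @ $5 + 369 @ $3 + 311 @ $6 + 42 @ $1 = $3,990
Aug 12, 194 sold [LIFO — newest first]: 179 @ $7 + 15 @ $1 = $1,268
Aug 16, 419 sold [LIFO — newest first]: 319 @ $5 + 100 @ $1 = $1,695
Total COGS = $3,990 + $1,268 + $1,695 = $6,953
Ending inventory: 101 @ $1 = $101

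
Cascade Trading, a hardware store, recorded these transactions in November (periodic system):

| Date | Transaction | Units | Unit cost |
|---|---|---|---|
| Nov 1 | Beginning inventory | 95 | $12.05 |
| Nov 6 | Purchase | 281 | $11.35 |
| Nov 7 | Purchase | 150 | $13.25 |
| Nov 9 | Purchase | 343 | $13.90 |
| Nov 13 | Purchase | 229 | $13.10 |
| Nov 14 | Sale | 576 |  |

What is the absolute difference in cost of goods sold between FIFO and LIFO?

FIFO COGS: 95 @ $12.05 + 281 @ $11.35 + 150 @ $13.25 + 50 @ $13.90 = $7,016.60
LIFO COGS: 229 @ $13.10 + 343 @ $13.90 + 4 @ $13.25 = $7,820.60
Difference = |$7,016.60 − $7,820.60| = $804.00

$804.00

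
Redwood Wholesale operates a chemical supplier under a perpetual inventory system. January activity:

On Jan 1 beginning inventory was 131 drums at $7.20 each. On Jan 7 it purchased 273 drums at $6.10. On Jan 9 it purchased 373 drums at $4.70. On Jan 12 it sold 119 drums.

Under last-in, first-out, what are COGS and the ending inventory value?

Jan 12, 119 sold [LIFO — newest first]: 119 @ $4.70 = $559.30
Ending inventory: 131 @ $7.20 + 273 @ $6.10 + 254 @ $4.70 = $3,802.30

COGS = $559.30; ending inventory = $3,802.30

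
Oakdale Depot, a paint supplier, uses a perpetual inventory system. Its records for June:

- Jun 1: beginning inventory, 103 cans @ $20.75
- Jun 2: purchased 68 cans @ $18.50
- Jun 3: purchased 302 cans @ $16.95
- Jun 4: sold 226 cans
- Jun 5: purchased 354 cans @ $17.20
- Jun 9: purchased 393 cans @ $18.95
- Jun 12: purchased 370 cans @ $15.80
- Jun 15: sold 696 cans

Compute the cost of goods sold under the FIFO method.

COGS = $16,403.20

Jun 4, 226 sold [FIFO — oldest first]: 103 @ $20.75 + 68 @ $18.50 + 55 @ $16.95 = $4,327.50
Jun 15, 696 sold [FIFO — oldest first]: 247 @ $16.95 + 354 @ $17.20 + 95 @ $18.95 = $12,075.70
Total COGS = $4,327.50 + $12,075.70 = $16,403.20
Ending inventory: 298 @ $18.95 + 370 @ $15.80 = $11,493.10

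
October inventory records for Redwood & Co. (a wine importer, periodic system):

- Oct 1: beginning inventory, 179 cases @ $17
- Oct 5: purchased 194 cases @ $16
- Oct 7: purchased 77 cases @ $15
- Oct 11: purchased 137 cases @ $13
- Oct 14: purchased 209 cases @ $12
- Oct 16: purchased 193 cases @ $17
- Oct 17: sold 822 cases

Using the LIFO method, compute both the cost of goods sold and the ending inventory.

Oct 17, 822 sold [LIFO — newest first]: 193 @ $17 + 209 @ $12 + 137 @ $13 + 77 @ $15 + 194 @ $16 + 12 @ $17 = $12,033
Ending inventory: 167 @ $17 = $2,839

COGS = $12,033; ending inventory = $2,839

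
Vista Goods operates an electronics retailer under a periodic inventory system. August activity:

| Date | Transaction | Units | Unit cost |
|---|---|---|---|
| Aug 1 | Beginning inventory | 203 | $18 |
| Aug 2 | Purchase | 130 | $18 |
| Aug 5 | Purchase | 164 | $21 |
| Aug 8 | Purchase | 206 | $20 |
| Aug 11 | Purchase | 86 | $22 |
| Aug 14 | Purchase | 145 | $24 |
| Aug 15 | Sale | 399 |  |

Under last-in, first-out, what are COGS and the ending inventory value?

Aug 15, 399 sold [LIFO — newest first]: 145 @ $24 + 86 @ $22 + 168 @ $20 = $8,732
Ending inventory: 203 @ $18 + 130 @ $18 + 164 @ $21 + 38 @ $20 = $10,198
Check: goods available $18,930 = COGS $8,732 + ending $10,198

COGS = $8,732; ending inventory = $10,198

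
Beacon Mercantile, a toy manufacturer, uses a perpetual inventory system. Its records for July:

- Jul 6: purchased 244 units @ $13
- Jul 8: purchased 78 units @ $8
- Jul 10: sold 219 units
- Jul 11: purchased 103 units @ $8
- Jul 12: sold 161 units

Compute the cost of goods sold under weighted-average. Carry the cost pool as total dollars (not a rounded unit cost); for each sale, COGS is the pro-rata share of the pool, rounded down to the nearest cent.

After Jul 6: 244 on hand, pool $3,172.00 (≈ $13.0000 each)
After Jul 8: 322 on hand, pool $3,796.00 (≈ $11.7888 each)
Jul 10, sell 219: 219/322 × $3,796.00 → $2,581.75
After Jul 11: 206 on hand, pool $2,038.25 (≈ $9.8944 each)
Jul 12, sell 161: 161/206 × $2,038.25 → $1,593.00
Total COGS = $2,581.75 + $1,593.00 = $4,174.75
Ending inventory (cost pool remaining) = $445.25
Check: goods available $4,620.00 = COGS $4,174.75 + ending $445.25

COGS = $4,174.75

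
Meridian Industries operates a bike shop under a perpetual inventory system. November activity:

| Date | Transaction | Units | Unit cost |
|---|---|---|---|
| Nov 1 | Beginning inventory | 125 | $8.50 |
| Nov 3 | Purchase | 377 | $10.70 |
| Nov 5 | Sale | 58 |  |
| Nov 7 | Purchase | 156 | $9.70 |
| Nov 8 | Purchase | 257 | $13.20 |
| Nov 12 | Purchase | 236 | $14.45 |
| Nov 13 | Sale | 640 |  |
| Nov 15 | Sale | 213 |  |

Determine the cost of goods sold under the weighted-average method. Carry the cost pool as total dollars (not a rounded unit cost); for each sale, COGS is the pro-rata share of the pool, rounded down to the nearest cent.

COGS = $10,596.44

After Nov 1: 125 on hand, pool $1,062.50 (≈ $8.5000 each)
After Nov 3: 502 on hand, pool $5,096.40 (≈ $10.1522 each)
Nov 5, sell 58: 58/502 × $5,096.40 → $588.82
After Nov 7: 600 on hand, pool $6,020.78 (≈ $10.0346 each)
After Nov 8: 857 on hand, pool $9,413.18 (≈ $10.9839 each)
After Nov 12: 1093 on hand, pool $12,823.38 (≈ $11.7323 each)
Nov 13, sell 640: 640/1093 × $12,823.38 → $7,508.65
Nov 15, sell 213: 213/453 × $5,314.73 → $2,498.97
Total COGS = $588.82 + $7,508.65 + $2,498.97 = $10,596.44
Ending inventory (cost pool remaining) = $2,815.76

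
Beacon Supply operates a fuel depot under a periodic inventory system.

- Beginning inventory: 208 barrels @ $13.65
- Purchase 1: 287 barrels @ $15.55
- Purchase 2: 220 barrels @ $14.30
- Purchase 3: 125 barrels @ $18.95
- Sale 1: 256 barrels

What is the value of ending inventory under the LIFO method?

Ending inventory = $8,574.75

Sale 1 (256) [LIFO — newest first]: 125 @ $18.95 + 131 @ $14.30 = $4,242.05
Ending inventory: 208 @ $13.65 + 287 @ $15.55 + 89 @ $14.30 = $8,574.75
Check: goods available $12,816.80 = COGS $4,242.05 + ending $8,574.75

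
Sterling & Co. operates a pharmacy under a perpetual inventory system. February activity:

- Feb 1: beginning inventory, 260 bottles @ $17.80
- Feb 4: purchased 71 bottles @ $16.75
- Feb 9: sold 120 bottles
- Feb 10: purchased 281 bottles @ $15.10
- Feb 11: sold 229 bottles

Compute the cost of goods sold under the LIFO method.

Feb 9, 120 sold [LIFO — newest first]: 71 @ $16.75 + 49 @ $17.80 = $2,061.45
Feb 11, 229 sold [LIFO — newest first]: 229 @ $15.10 = $3,457.90
Total COGS = $2,061.45 + $3,457.90 = $5,519.35
Ending inventory: 211 @ $17.80 + 52 @ $15.10 = $4,541.00
Check: goods available $10,060.35 = COGS $5,519.35 + ending $4,541.00

COGS = $5,519.35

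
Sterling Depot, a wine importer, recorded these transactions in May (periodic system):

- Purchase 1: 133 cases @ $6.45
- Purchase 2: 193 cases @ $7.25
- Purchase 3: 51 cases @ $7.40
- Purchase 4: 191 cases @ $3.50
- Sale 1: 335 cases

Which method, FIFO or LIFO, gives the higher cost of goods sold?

FIFO

FIFO COGS: 133 @ $6.45 + 193 @ $7.25 + 9 @ $7.40 = $2,323.70
LIFO COGS: 191 @ $3.50 + 51 @ $7.40 + 93 @ $7.25 = $1,720.15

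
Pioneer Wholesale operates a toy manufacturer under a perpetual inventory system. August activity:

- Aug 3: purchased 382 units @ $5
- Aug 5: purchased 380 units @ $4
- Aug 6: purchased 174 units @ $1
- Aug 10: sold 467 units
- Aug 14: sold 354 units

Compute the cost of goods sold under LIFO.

Aug 10, 467 sold [LIFO — newest first]: 174 @ $1 + 293 @ $4 = $1,346
Aug 14, 354 sold [LIFO — newest first]: 87 @ $4 + 267 @ $5 = $1,683
Total COGS = $1,346 + $1,683 = $3,029
Ending inventory: 115 @ $5 = $575
Check: goods available $3,604 = COGS $3,029 + ending $575

COGS = $3,029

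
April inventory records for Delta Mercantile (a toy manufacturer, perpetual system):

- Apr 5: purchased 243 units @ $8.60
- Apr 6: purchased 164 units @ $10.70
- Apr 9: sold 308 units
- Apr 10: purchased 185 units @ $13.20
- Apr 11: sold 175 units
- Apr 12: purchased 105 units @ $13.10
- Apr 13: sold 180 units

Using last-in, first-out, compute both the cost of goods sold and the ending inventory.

COGS = $7,369.70; ending inventory = $292.40

Apr 9, 308 sold [LIFO — newest first]: 164 @ $10.70 + 144 @ $8.60 = $2,993.20
Apr 11, 175 sold [LIFO — newest first]: 175 @ $13.20 = $2,310.00
Apr 13, 180 sold [LIFO — newest first]: 105 @ $13.10 + 10 @ $13.20 + 65 @ $8.60 = $2,066.50
Total COGS = $2,993.20 + $2,310.00 + $2,066.50 = $7,369.70
Ending inventory: 34 @ $8.60 = $292.40
Check: goods available $7,662.10 = COGS $7,369.70 + ending $292.40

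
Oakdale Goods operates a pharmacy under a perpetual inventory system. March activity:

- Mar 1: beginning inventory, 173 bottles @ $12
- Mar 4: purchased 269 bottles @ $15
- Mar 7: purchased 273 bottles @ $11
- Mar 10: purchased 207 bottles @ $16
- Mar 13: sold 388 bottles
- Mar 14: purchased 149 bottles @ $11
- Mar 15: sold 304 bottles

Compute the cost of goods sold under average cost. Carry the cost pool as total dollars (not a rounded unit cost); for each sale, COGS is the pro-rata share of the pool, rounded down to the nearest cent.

COGS = $9,161.94

After Mar 1: 173 on hand, pool $2,076.00 (≈ $12.0000 each)
After Mar 4: 442 on hand, pool $6,111.00 (≈ $13.8258 each)
After Mar 7: 715 on hand, pool $9,114.00 (≈ $12.7469 each)
After Mar 10: 922 on hand, pool $12,426.00 (≈ $13.4772 each)
Mar 13, sell 388: 388/922 × $12,426.00 → $5,229.16
After Mar 14: 683 on hand, pool $8,835.84 (≈ $12.9368 each)
Mar 15, sell 304: 304/683 × $8,835.84 → $3,932.78
Total COGS = $5,229.16 + $3,932.78 = $9,161.94
Ending inventory (cost pool remaining) = $4,903.06
Check: goods available $14,065.00 = COGS $9,161.94 + ending $4,903.06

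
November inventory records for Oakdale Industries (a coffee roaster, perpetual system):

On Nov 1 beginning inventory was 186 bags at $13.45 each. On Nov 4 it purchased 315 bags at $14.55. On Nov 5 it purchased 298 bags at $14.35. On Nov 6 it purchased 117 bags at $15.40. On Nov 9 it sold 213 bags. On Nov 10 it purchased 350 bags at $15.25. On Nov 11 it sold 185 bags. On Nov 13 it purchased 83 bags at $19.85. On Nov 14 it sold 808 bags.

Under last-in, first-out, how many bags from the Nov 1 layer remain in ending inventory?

Nov 9, 213 sold [LIFO — newest first]: 117 @ $15.40 + 96 @ $14.35 = $3,179.40
Nov 11, 185 sold [LIFO — newest first]: 185 @ $15.25 = $2,821.25
Nov 14, 808 sold [LIFO — newest first]: 83 @ $19.85 + 165 @ $15.25 + 202 @ $14.35 + 315 @ $14.55 + 43 @ $13.45 = $12,224.10
Total COGS = $3,179.40 + $2,821.25 + $12,224.10 = $18,224.75
Ending inventory: 143 @ $13.45 = $1,923.35

143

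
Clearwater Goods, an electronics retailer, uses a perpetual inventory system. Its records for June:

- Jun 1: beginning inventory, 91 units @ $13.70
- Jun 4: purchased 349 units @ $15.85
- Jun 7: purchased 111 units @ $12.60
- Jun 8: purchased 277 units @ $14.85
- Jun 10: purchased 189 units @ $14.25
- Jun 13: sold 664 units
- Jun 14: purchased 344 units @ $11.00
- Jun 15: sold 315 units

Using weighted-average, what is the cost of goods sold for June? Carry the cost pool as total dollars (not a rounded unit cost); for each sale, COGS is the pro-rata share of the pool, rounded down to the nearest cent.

After Jun 1: 91 on hand, pool $1,246.70 (≈ $13.7000 each)
After Jun 4: 440 on hand, pool $6,778.35 (≈ $15.4053 each)
After Jun 7: 551 on hand, pool $8,176.95 (≈ $14.8402 each)
After Jun 8: 828 on hand, pool $12,290.40 (≈ $14.8435 each)
After Jun 10: 1017 on hand, pool $14,983.65 (≈ $14.7332 each)
Jun 13, sell 664: 664/1017 × $14,983.65 → $9,782.83
After Jun 14: 697 on hand, pool $8,984.82 (≈ $12.8907 each)
Jun 15, sell 315: 315/697 × $8,984.82 → $4,060.57
Total COGS = $9,782.83 + $4,060.57 = $13,843.40
Ending inventory (cost pool remaining) = $4,924.25

COGS = $13,843.40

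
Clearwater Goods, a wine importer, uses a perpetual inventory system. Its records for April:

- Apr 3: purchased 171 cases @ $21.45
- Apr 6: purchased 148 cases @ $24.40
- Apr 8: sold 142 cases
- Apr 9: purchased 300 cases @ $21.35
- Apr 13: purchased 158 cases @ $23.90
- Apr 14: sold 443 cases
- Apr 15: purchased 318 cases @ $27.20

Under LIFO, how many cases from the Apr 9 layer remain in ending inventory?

15

Apr 8, 142 sold [LIFO — newest first]: 142 @ $24.40 = $3,464.80
Apr 14, 443 sold [LIFO — newest first]: 158 @ $23.90 + 285 @ $21.35 = $9,860.95
Total COGS = $3,464.80 + $9,860.95 = $13,325.75
Ending inventory: 171 @ $21.45 + 6 @ $24.40 + 15 @ $21.35 + 318 @ $27.20 = $12,784.20
Check: goods available $26,109.95 = COGS $13,325.75 + ending $12,784.20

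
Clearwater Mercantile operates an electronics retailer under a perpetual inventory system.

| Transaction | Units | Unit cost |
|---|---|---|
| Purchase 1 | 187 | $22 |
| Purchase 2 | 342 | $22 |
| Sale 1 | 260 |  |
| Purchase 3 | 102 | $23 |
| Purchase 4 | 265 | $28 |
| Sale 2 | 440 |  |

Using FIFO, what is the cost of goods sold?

Sale 1 (260) [FIFO — oldest first]: 187 @ $22 + 73 @ $22 = $5,720
Sale 2 (440) [FIFO — oldest first]: 269 @ $22 + 102 @ $23 + 69 @ $28 = $10,196
Total COGS = $5,720 + $10,196 = $15,916
Ending inventory: 196 @ $28 = $5,488

COGS = $15,916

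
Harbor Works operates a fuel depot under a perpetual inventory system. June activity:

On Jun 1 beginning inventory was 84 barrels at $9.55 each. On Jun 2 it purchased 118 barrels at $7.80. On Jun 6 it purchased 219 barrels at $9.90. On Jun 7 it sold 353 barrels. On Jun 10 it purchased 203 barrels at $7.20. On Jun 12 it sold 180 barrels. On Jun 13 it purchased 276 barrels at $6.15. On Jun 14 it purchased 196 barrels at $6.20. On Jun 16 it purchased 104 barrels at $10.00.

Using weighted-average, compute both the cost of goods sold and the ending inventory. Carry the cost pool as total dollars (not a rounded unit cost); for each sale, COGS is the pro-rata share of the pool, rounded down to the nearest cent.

COGS = $4,650.48; ending inventory = $4,654.42

After Jun 1: 84 on hand, pool $802.20 (≈ $9.5500 each)
After Jun 2: 202 on hand, pool $1,722.60 (≈ $8.5277 each)
After Jun 6: 421 on hand, pool $3,890.70 (≈ $9.2416 each)
Jun 7, sell 353: 353/421 × $3,890.70 → $3,262.27
After Jun 10: 271 on hand, pool $2,090.03 (≈ $7.7123 each)
Jun 12, sell 180: 180/271 × $2,090.03 → $1,388.21
After Jun 13: 367 on hand, pool $2,399.22 (≈ $6.5374 each)
After Jun 14: 563 on hand, pool $3,614.42 (≈ $6.4199 each)
After Jun 16: 667 on hand, pool $4,654.42 (≈ $6.9781 each)
Total COGS = $3,262.27 + $1,388.21 = $4,650.48
Ending inventory (cost pool remaining) = $4,654.42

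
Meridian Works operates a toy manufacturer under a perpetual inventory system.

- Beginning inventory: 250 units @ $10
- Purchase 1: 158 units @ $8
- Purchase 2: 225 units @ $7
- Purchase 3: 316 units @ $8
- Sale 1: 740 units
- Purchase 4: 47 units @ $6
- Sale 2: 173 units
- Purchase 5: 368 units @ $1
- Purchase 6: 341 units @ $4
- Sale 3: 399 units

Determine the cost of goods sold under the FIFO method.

Sale 1 (740) [FIFO — oldest first]: 250 @ $10 + 158 @ $8 + 225 @ $7 + 107 @ $8 = $6,195
Sale 2 (173) [FIFO — oldest first]: 173 @ $8 = $1,384
Sale 3 (399) [FIFO — oldest first]: 36 @ $8 + 47 @ $6 + 316 @ $1 = $886
Total COGS = $6,195 + $1,384 + $886 = $8,465
Ending inventory: 52 @ $1 + 341 @ $4 = $1,416
Check: goods available $9,881 = COGS $8,465 + ending $1,416

COGS = $8,465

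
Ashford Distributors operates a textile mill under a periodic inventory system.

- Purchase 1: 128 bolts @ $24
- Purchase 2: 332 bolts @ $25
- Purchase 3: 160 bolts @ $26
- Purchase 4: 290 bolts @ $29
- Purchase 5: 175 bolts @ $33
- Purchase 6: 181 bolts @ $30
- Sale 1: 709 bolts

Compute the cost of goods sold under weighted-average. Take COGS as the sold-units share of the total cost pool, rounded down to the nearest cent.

Sale 1, sell 709: 709/1266 × $35,147.00 → $19,683.43
Ending inventory (cost pool remaining) = $15,463.57

COGS = $19,683.43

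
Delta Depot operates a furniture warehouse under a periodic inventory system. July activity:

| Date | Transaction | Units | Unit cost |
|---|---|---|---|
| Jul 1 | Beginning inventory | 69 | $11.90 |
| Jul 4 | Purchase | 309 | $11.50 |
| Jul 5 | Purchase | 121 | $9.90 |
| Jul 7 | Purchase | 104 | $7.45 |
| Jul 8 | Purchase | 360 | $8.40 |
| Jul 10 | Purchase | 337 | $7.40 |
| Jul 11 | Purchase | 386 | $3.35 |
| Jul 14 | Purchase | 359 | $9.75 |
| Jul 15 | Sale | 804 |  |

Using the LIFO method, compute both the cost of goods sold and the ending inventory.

COGS = $5,229.95; ending inventory = $11,428.50

Jul 15, 804 sold [LIFO — newest first]: 359 @ $9.75 + 386 @ $3.35 + 59 @ $7.40 = $5,229.95
Ending inventory: 69 @ $11.90 + 309 @ $11.50 + 121 @ $9.90 + 104 @ $7.45 + 360 @ $8.40 + 278 @ $7.40 = $11,428.50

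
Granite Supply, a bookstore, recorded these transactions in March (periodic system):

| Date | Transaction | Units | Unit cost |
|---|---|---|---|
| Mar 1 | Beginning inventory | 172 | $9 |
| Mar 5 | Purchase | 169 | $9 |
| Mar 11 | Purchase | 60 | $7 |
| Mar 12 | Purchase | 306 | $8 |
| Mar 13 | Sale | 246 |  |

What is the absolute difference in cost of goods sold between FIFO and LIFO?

$246

FIFO COGS: 172 @ $9 + 74 @ $9 = $2,214
LIFO COGS: 246 @ $8 = $1,968
Difference = |$2,214 − $1,968| = $246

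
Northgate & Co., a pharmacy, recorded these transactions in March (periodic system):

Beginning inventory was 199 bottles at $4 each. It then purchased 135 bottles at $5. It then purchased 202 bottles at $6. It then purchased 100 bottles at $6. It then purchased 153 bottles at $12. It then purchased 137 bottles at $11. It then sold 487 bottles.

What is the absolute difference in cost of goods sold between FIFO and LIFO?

$2,136

FIFO COGS: 199 @ $4 + 135 @ $5 + 153 @ $6 = $2,389
LIFO COGS: 137 @ $11 + 153 @ $12 + 100 @ $6 + 97 @ $6 = $4,525
Difference = |$2,389 − $4,525| = $2,136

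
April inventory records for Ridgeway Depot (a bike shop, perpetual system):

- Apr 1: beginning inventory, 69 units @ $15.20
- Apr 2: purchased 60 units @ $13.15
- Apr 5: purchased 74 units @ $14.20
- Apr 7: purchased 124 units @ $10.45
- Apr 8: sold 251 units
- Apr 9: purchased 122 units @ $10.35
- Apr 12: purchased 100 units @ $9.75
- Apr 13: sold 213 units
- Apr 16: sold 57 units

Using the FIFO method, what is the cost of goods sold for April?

COGS = $6,149.10

Apr 8, 251 sold [FIFO — oldest first]: 69 @ $15.20 + 60 @ $13.15 + 74 @ $14.20 + 48 @ $10.45 = $3,390.20
Apr 13, 213 sold [FIFO — oldest first]: 76 @ $10.45 + 122 @ $10.35 + 15 @ $9.75 = $2,203.15
Apr 16, 57 sold [FIFO — oldest first]: 57 @ $9.75 = $555.75
Total COGS = $3,390.20 + $2,203.15 + $555.75 = $6,149.10
Ending inventory: 28 @ $9.75 = $273.00
Check: goods available $6,422.10 = COGS $6,149.10 + ending $273.00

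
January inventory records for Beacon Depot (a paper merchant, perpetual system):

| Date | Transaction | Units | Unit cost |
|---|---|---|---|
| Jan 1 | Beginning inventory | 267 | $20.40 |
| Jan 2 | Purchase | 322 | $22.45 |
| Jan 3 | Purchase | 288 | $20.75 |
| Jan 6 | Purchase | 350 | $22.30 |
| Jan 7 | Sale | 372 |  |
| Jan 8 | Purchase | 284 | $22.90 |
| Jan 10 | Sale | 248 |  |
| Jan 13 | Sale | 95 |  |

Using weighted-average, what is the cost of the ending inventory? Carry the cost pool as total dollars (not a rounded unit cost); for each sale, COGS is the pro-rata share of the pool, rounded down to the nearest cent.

Ending inventory = $17,428.98

After Jan 1: 267 on hand, pool $5,446.80 (≈ $20.4000 each)
After Jan 2: 589 on hand, pool $12,675.70 (≈ $21.5207 each)
After Jan 3: 877 on hand, pool $18,651.70 (≈ $21.2676 each)
After Jan 6: 1227 on hand, pool $26,456.70 (≈ $21.5621 each)
Jan 7, sell 372: 372/1227 × $26,456.70 → $8,021.10
After Jan 8: 1139 on hand, pool $24,939.20 (≈ $21.8957 each)
Jan 10, sell 248: 248/1139 × $24,939.20 → $5,430.13
Jan 13, sell 95: 95/891 × $19,509.07 → $2,080.09
Total COGS = $8,021.10 + $5,430.13 + $2,080.09 = $15,531.32
Ending inventory (cost pool remaining) = $17,428.98
Check: goods available $32,960.30 = COGS $15,531.32 + ending $17,428.98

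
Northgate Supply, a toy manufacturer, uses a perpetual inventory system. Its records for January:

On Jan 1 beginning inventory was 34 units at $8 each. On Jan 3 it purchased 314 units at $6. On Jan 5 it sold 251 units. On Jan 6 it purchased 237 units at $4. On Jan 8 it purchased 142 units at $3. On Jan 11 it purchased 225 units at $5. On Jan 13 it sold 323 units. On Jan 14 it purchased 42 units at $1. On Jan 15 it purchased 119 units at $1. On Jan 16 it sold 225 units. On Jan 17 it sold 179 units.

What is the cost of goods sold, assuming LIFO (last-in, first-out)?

COGS = $4,014

Jan 5, 251 sold [LIFO — newest first]: 251 @ $6 = $1,506
Jan 13, 323 sold [LIFO — newest first]: 225 @ $5 + 98 @ $3 = $1,419
Jan 16, 225 sold [LIFO — newest first]: 119 @ $1 + 42 @ $1 + 44 @ $3 + 20 @ $4 = $373
Jan 17, 179 sold [LIFO — newest first]: 179 @ $4 = $716
Total COGS = $1,506 + $1,419 + $373 + $716 = $4,014
Ending inventory: 34 @ $8 + 63 @ $6 + 38 @ $4 = $802
Check: goods available $4,816 = COGS $4,014 + ending $802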